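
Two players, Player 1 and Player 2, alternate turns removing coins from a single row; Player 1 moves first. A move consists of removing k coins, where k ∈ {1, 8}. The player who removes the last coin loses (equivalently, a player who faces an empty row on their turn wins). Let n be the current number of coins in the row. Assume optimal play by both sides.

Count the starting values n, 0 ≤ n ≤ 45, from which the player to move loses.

20

Classify positions by backward induction: terminal positions (no move available) are W. From any other position, the mover wins iff some move reaches an L.
n=0: no move; the opponent has just taken the last coin and therefore loses → W
n=1: only reaches 0(W), which is W → L
n=2: reaches L-position 1 → W
n=3: only reaches 2(W), which is W → L
n=4: reaches L-position 3 → W
n=5: only reaches 4(W), which is W → L
n=6: reaches L-position 5 → W
n=7: only reaches 6(W), which is W → L
n=8: reaches L-position 7 → W
n=9: reaches L-position 1 → W
n=10: only reaches 9(W), 2(W), all W → L
n=11: reaches L-position 10 → W
n=12: only reaches 11(W), 4(W), all W → L
n=13: reaches L-position 12 → W
n=14: only reaches 13(W), 6(W), all W → L
n=15: reaches L-position 14 → W
n=16: only reaches 15(W), 8(W), all W → L
n=17: reaches L-position 16 → W
n=18: reaches L-position 10 → W
n=19: only reaches 18(W), 11(W), all W → L
n=20: reaches L-position 19 → W
n=21: only reaches 20(W), 13(W), all W → L
n=22: reaches L-position 21 → W
n=23: only reaches 22(W), 15(W), all W → L
n=24: reaches L-position 23 → W
n=25: only reaches 24(W), 17(W), all W → L
n=26: reaches L-position 25 → W
n=27: reaches L-position 19 → W
n=28: only reaches 27(W), 20(W), all W → L
n=29: reaches L-position 28 → W
n=30: only reaches 29(W), 22(W), all W → L
n=31: reaches L-position 30 → W
n=32: only reaches 31(W), 24(W), all W → L
n=33: reaches L-position 32 → W
n=34: only reaches 33(W), 26(W), all W → L
n=35: reaches L-position 34 → W
n=36: reaches L-position 28 → W
n=37: only reaches 36(W), 29(W), all W → L
n=38: reaches L-position 37 → W
n=39: only reaches 38(W), 31(W), all W → L
n=40: reaches L-position 39 → W
n=41: only reaches 40(W), 33(W), all W → L
n=42: reaches L-position 41 → W
n=43: only reaches 42(W), 35(W), all W → L
n=44: reaches L-position 43 → W
n=45: reaches L-position 37 → W
L entries with 0 ≤ n ≤ 45: n = 1, 3, 5, 7, 10, 12, 14, 16, 19, 21, 23, 25, 28, 30, 32, 34, 37, 39, 41, 43; that makes 20.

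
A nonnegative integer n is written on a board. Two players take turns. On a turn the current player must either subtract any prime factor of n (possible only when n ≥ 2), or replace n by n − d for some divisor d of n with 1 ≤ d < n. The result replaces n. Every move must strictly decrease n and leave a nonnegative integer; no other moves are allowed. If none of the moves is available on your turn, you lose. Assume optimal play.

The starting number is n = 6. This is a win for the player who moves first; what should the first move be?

Label each position W (a win for the player to move) or L (a loss). A position with no legal move is L; any other position is W exactly when some move reaches an L, and L when every move reaches a W.
n=0: no move → L
n=1: no move → L
n=2: reaches L-position 0 → W
n=3: reaches L-position 0 → W
n=4: only reaches 2(W), 3(W), all W → L
n=5: reaches L-position 0 → W
n=6: reaches L-position 4 → W
From 6, the L positions reachable in one move are: 4.

Move to 4.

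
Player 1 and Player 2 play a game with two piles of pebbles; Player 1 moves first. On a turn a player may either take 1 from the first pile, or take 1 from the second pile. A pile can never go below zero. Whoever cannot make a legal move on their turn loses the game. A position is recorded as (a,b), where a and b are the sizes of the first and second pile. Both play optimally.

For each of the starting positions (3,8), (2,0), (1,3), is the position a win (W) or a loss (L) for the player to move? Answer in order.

Build the W/L table. Terminal = L. A non-terminal position is W if it has a move to some L; otherwise it is L.
No move ever increases a pile, so every position that can arise here has a ≤ 3 and b ≤ 8; it is enough to label the cells with 0 ≤ a ≤ 3 and 0 ≤ b ≤ 8.
Every move lowers a or b (never raises either), so fill the grid row by row in increasing a, and left to right within a row: each cell's successors are then already labelled.
      b=0  b=1  b=2  b=3  b=4  b=5  b=6  b=7  b=8
a=0:    L    W    L    W    L    W    L    W    L
a=1:    W    L    W    L    W    L    W    L    W
a=2:    L    W    L    W    L    W    L    W    L
a=3:    W    L    W    L    W    L    W    L    W
Cells with no legal move (terminal, hence L): (0,0).
The remaining L cells, each justified by listing all of its moves:
(0,2): only reaches (0,1)(W), which is W → L
(0,4): only reaches (0,3)(W), which is W → L
(0,6): only reaches (0,5)(W), which is W → L
(0,8): only reaches (0,7)(W), which is W → L
(1,1): only reaches (0,1)(W), (1,0)(W), all W → L
(1,3): only reaches (0,3)(W), (1,2)(W), all W → L
(1,5): only reaches (0,5)(W), (1,4)(W), all W → L
(1,7): only reaches (0,7)(W), (1,6)(W), all W → L
(2,0): only reaches (1,0)(W), which is W → L
(2,2): only reaches (1,2)(W), (2,1)(W), all W → L
(2,4): only reaches (1,4)(W), (2,3)(W), all W → L
(2,6): only reaches (1,6)(W), (2,5)(W), all W → L
(2,8): only reaches (1,8)(W), (2,7)(W), all W → L
(3,1): only reaches (2,1)(W), (3,0)(W), all W → L
(3,3): only reaches (2,3)(W), (3,2)(W), all W → L
(3,5): only reaches (2,5)(W), (3,4)(W), all W → L
(3,7): only reaches (2,7)(W), (3,6)(W), all W → L
Every other cell has at least one move into one of the L cells above, so it is W.
(3,8): the move to (2,8) reaches an L cell, so W
(2,0): one of the L cells justified above, so L
(1,3): one of the L cells justified above, so L

(3,8): W, (2,0): L, (1,3): L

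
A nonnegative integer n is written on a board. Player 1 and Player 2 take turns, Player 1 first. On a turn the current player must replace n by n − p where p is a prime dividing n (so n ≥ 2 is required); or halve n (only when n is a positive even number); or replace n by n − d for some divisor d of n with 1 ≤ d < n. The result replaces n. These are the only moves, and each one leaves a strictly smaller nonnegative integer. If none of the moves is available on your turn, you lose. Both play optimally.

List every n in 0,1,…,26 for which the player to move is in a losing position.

0, 1, 4, 9, 14, 20, 26

Positions with no move are L. A position that does have a move is losing for the player to move precisely when every available move leads to a winning position for the opponent. Fill in the labels:
n=0: no move → L
n=1: no move → L
n=2: reaches L-position 0 → W
n=3: reaches L-position 0 → W
n=4: only reaches 2(W), 3(W), all W → L
n=5: reaches L-position 0 → W
n=6: reaches L-position 4 → W
n=7: reaches L-position 0 → W
n=8: reaches L-position 4 → W
n=9: only reaches 6(W), 8(W), all W → L
n=10: reaches L-position 9 → W
n=11: reaches L-position 0 → W
n=12: reaches L-position 9 → W
n=13: reaches L-position 0 → W
n=14: only reaches 7(W), 12(W), 13(W), all W → L
n=15: reaches L-position 14 → W
n=16: reaches L-position 14 → W
n=17: reaches L-position 0 → W
n=18: reaches L-position 9 → W
n=19: reaches L-position 0 → W
n=20: only reaches 10(W), 15(W), 16(W), 18(W), 19(W), all W → L
n=21: reaches L-position 14 → W
n=22: reaches L-position 20 → W
n=23: reaches L-position 0 → W
n=24: reaches L-position 20 → W
n=25: reaches L-position 20 → W
n=26: only reaches 13(W), 24(W), 25(W), all W → L
The losing starting values of n are exactly the entries labelled L in this table (7 of them).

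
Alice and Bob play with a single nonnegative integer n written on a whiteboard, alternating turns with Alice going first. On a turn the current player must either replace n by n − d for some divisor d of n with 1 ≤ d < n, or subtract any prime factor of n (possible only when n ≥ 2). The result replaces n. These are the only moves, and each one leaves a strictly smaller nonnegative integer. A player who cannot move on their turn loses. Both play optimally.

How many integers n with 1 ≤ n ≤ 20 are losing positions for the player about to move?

5

Work bottom-up. With no move the player to move loses. Otherwise the position is W if at least one move leads to an L position for the opponent, and L if every move leads to a W.
n=0: no move → L
n=1: no move → L
n=2: can move to 0, which is L ⇒ W
n=3: can move to 0, which is L ⇒ W
n=4: moves to 2(W), 3(W); every one is W ⇒ L
n=5: can move to 0, which is L ⇒ W
n=6: can move to 4, which is L ⇒ W
n=7: can move to 0, which is L ⇒ W
n=8: can move to 4, which is L ⇒ W
n=9: moves to 6(W), 8(W); every one is W ⇒ L
n=10: can move to 9, which is L ⇒ W
n=11: can move to 0, which is L ⇒ W
n=12: can move to 9, which is L ⇒ W
n=13: can move to 0, which is L ⇒ W
n=14: moves to 7(W), 12(W), 13(W); every one is W ⇒ L
n=15: can move to 14, which is L ⇒ W
n=16: can move to 14, which is L ⇒ W
n=17: can move to 0, which is L ⇒ W
n=18: can move to 9, which is L ⇒ W
n=19: can move to 0, which is L ⇒ W
n=20: moves to 10(W), 15(W), 16(W), 18(W), 19(W); every one is W ⇒ L
L entries with 1 ≤ n ≤ 20 (n=0 is outside the asked range and is not counted): n = 1, 4, 9, 14, 20; that makes 5.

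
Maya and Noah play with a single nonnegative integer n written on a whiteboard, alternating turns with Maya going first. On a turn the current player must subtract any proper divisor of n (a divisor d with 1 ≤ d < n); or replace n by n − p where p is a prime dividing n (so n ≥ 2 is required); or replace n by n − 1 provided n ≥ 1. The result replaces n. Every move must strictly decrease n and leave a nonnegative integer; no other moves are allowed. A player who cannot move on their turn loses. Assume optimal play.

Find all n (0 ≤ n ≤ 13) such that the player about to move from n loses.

Label each position W (a win for the player to move) or L (a loss). A position with no legal move is L; any other position is W exactly when some move reaches an L, and L when every move reaches a W.
n=0: no move → L
n=1: W (go to 0, an L position)
n=2: W (go to 0, an L position)
n=3: W (go to 0, an L position)
n=4: L (options 2(W), 3(W) are all W)
n=5: W (go to 0, an L position)
n=6: W (go to 4, an L position)
n=7: W (go to 0, an L position)
n=8: W (go to 4, an L position)
n=9: L (options 6(W), 8(W) are all W)
n=10: W (go to 9, an L position)
n=11: W (go to 0, an L position)
n=12: W (go to 9, an L position)
n=13: W (go to 0, an L position)
The losing starting values of n are exactly the entries labelled L in this table (3 of them).

0, 4, 9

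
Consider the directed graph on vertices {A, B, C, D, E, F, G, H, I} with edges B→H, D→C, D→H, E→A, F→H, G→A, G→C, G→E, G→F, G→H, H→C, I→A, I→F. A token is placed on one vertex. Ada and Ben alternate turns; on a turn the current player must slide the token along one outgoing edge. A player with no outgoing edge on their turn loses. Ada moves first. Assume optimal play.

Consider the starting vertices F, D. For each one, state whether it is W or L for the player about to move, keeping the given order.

F: L, D: W

Compute win/loss labels from the base case upward. A position with no move is L. Any other position is W if it can reach an L in one move, else L.
Every edge goes from a vertex to one that appears earlier in the order A, C, H, B, E, F, D, I, G, so processing vertices in that order labels each vertex after all of its successors.
A: no outgoing edge → L
C: no outgoing edge → L
H: reaches L-position C → W
B: only reaches H(W), which is W → L
E: reaches L-position A → W
F: only reaches H(W), which is W → L
D: reaches L-position C → W
I: reaches L-position F → W
G: reaches L-position F → W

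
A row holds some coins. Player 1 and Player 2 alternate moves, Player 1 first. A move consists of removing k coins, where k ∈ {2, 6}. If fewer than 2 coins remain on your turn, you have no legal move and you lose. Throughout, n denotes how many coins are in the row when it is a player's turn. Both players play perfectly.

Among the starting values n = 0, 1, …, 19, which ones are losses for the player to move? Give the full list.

Use the standard recursion: the mover loses at a terminal position; elsewhere, the mover wins exactly when some move hands the opponent an L position.
n=0: no move → L
n=1: no move → L
n=2: reaches L-position 0 → W
n=3: reaches L-position 1 → W
n=4: only reaches 2(W), which is W → L
n=5: only reaches 3(W), which is W → L
n=6: reaches L-position 4 → W
n=7: reaches L-position 5 → W
n=8: only reaches 6(W), 2(W), all W → L
n=9: only reaches 7(W), 3(W), all W → L
n=10: reaches L-position 8 → W
n=11: reaches L-position 9 → W
n=12: only reaches 10(W), 6(W), all W → L
n=13: only reaches 11(W), 7(W), all W → L
n=14: reaches L-position 12 → W
n=15: reaches L-position 13 → W
n=16: only reaches 14(W), 10(W), all W → L
n=17: only reaches 15(W), 11(W), all W → L
n=18: reaches L-position 16 → W
n=19: reaches L-position 17 → W
The losing starting values of n are exactly the entries labelled L in this table (10 of them).

0, 1, 4, 5, 8, 9, 12, 13, 16, 17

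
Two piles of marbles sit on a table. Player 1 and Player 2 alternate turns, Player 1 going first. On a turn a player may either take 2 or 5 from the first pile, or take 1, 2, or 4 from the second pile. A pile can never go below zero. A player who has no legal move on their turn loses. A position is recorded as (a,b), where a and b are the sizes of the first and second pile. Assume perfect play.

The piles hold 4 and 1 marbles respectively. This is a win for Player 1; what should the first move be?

Work bottom-up. With no move the player to move loses. Otherwise the position is W if at least one move leads to an L position for the opponent, and L if every move leads to a W.
No move ever increases a pile, so every position that can arise here has a ≤ 4 and b ≤ 1; it is enough to label the cells with 0 ≤ a ≤ 4 and 0 ≤ b ≤ 1.
Every move lowers a or b (never raises either), so fill the grid row by row in increasing a, and left to right within a row: each cell's successors are then already labelled.
      b=0  b=1
a=0:    L    W
a=1:    L    W
a=2:    W    L
a=3:    W    L
a=4:    L    W
Cells with no legal move (terminal, hence L): (0,0), (1,0).
The remaining L cells, each justified by listing all of its moves:
(2,1): only reaches (0,1)(W), (2,0)(W), all W → L
(3,1): only reaches (1,1)(W), (3,0)(W), all W → L
(4,0): only reaches (2,0)(W), which is W → L
Every other cell has at least one move into one of the L cells above, so it is W.
From (4,1), the L positions reachable in one move are: (2,1), (4,0). Any move reaching one of these is winning.

Move to (2,1).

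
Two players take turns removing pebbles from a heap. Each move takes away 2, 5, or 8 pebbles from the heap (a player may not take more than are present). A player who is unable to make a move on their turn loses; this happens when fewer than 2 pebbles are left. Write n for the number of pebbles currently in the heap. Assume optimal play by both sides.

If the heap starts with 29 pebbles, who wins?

The first player wins.

Positions with no move are L. A position that does have a move is losing for the player to move precisely when every available move leads to a winning position for the opponent. Fill in the labels:
n=0: no move → L
n=1: no move → L
n=2: W (go to 0, an L position)
n=3: W (go to 1, an L position)
n=4: L (sole option 2(W) is W)
n=5: W (go to 0, an L position)
n=6: W (go to 4, an L position)
n=7: L (options 5(W), 2(W) are all W)
n=8: W (go to 0, an L position)
n=9: W (go to 7, an L position)
n=10: L (options 8(W), 5(W), 2(W) are all W)
n=11: L (options 9(W), 6(W), 3(W) are all W)
n=12: W (go to 10, an L position)
n=13: W (go to 11, an L position)
n=14: L (options 12(W), 9(W), 6(W) are all W)
n=15: W (go to 10, an L position)
n=16: W (go to 14, an L position)
n=17: L (options 15(W), 12(W), 9(W) are all W)
n=18: W (go to 10, an L position)
n=19: W (go to 17, an L position)
n=20: L (options 18(W), 15(W), 12(W) are all W)
n=21: L (options 19(W), 16(W), 13(W) are all W)
n=22: W (go to 20, an L position)
n=23: W (go to 21, an L position)
n=24: L (options 22(W), 19(W), 16(W) are all W)
n=25: W (go to 20, an L position)
n=26: W (go to 24, an L position)
n=27: L (options 25(W), 22(W), 19(W) are all W)
n=28: W (go to 20, an L position)
n=29: W (go to 27, an L position)
From 29 the player to move can remove 2, leaving 27, reaching an L position.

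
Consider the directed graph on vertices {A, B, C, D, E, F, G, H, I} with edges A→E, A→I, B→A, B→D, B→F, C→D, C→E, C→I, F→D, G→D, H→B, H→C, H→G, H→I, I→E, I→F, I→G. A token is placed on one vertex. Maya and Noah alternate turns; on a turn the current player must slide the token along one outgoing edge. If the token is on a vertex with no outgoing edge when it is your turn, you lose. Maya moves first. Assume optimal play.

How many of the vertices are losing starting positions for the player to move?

3

Classify positions by backward induction: terminal positions (no move available) are L. From any other position, the mover wins iff some move reaches an L.
Every edge goes from a vertex to one that appears earlier in the order E, D, F, G, I, C, A, B, H, so processing vertices in that order labels each vertex after all of its successors.
E: no outgoing edge → L
D: no outgoing edge → L
F: →D(L), so W
G: →D(L), so W
I: →E(L), so W
C: →D(L), so W
A: →E(L), so W
B: →D(L), so W
H: →B(W), C(W), I(W), G(W) — all W, so L
The L vertices are D, E, H; that is 3 in all.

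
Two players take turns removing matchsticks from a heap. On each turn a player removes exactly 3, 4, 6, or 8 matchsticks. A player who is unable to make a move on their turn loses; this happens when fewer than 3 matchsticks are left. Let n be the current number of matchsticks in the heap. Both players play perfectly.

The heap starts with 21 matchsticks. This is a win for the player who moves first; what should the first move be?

Build the W/L table. Terminal = L. A non-terminal position is W if it has a move to some L; otherwise it is L.
n=0: no move → L
n=1: no move → L
n=2: no move → L
n=3: can move to 0, which is L ⇒ W
n=4: can move to 1, which is L ⇒ W
n=5: can move to 2, which is L ⇒ W
n=6: can move to 2, which is L ⇒ W
n=7: can move to 1, which is L ⇒ W
n=8: can move to 2, which is L ⇒ W
n=9: can move to 1, which is L ⇒ W
n=10: can move to 2, which is L ⇒ W
n=11: moves to 8(W), 7(W), 5(W), 3(W); every one is W ⇒ L
n=12: moves to 9(W), 8(W), 6(W), 4(W); every one is W ⇒ L
n=13: moves to 10(W), 9(W), 7(W), 5(W); every one is W ⇒ L
n=14: can move to 11, which is L ⇒ W
n=15: can move to 12, which is L ⇒ W
n=16: can move to 13, which is L ⇒ W
n=17: can move to 13, which is L ⇒ W
n=18: can move to 12, which is L ⇒ W
n=19: can move to 13, which is L ⇒ W
n=20: can move to 12, which is L ⇒ W
n=21: can move to 13, which is L ⇒ W
From 21, the L positions reachable in one move are: 13.

Remove 8, leaving 13.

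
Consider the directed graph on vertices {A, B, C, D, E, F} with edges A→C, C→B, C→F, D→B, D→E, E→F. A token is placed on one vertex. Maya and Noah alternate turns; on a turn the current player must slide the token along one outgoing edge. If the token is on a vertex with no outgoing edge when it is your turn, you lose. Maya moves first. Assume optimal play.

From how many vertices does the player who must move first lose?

Use the standard recursion: the mover loses at a terminal position; elsewhere, the mover wins exactly when some move hands the opponent an L position.
Every edge goes from a vertex to one that appears earlier in the order B, F, E, C, D, A, so processing vertices in that order labels each vertex after all of its successors.
B: no outgoing edge → L
F: no outgoing edge → L
E: →F(L), so W
C: →F(L), so W
D: →B(L), so W
A: →C(W) only, which is W, so L
The L vertices are A, B, F; that is 3 in all.

3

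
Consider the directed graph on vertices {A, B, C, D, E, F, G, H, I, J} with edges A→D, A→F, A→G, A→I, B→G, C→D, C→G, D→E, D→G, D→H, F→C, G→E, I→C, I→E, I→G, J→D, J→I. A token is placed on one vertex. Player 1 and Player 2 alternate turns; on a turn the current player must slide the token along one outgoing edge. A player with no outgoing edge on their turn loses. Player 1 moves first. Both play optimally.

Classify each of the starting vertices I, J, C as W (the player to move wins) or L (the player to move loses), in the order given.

I: W, J: L, C: L

Build the W/L table. Terminal = L. A non-terminal position is W if it has a move to some L; otherwise it is L.
Every edge goes from a vertex to one that appears earlier in the order H, E, G, D, C, I, F, A, B, J, so processing vertices in that order labels each vertex after all of its successors.
H: no outgoing edge → L
E: no outgoing edge → L
G: →E(L), so W
D: →E(L), so W
C: →D(W), G(W) — all W, so L
I: →C(L), so W
F: →C(L), so W
A: →F(W), I(W), D(W), G(W) — all W, so L
B: →G(W) only, which is W, so L
J: →I(W), D(W) — all W, so L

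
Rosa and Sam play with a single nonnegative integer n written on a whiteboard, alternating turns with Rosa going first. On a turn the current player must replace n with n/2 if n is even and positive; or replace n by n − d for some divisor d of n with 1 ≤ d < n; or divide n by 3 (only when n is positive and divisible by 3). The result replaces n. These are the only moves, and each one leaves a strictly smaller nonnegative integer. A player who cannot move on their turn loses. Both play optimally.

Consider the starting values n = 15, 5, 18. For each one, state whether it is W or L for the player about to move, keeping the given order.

Positions with no move are L. A position that does have a move is losing for the player to move precisely when every available move leads to a winning position for the opponent. Fill in the labels:
n=0: no move → L
n=1: no move → L
n=2: can move to 1, which is L ⇒ W
n=3: can move to 1, which is L ⇒ W
n=4: moves to 2(W), 3(W); every one is W ⇒ L
n=5: can move to 4, which is L ⇒ W
n=6: can move to 4, which is L ⇒ W
n=7: the only move is to 6(W), a W ⇒ L
n=8: can move to 4, which is L ⇒ W
n=9: moves to 3(W), 6(W), 8(W); every one is W ⇒ L
n=10: can move to 9, which is L ⇒ W
n=11: the only move is to 10(W), a W ⇒ L
n=12: can move to 4, which is L ⇒ W
n=13: the only move is to 12(W), a W ⇒ L
n=14: can move to 7, which is L ⇒ W
n=15: moves to 5(W), 10(W), 12(W), 14(W); every one is W ⇒ L
n=16: can move to 15, which is L ⇒ W
n=17: the only move is to 16(W), a W ⇒ L
n=18: can move to 9, which is L ⇒ W

15: L, 5: W, 18: W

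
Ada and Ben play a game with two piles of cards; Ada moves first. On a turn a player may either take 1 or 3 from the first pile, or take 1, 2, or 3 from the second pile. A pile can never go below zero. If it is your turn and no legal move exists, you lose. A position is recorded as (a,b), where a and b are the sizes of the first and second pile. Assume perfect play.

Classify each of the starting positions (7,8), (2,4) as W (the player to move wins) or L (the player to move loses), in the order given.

(7,8): W, (2,4): L

Positions with no move are L. A position that does have a move is losing for the player to move precisely when every available move leads to a winning position for the opponent. Fill in the labels:
No move ever increases a pile, so every position that can arise here has a ≤ 7 and b ≤ 8; it is enough to label the cells with 0 ≤ a ≤ 7 and 0 ≤ b ≤ 8.
Every move lowers a or b (never raises either), so fill the grid row by row in increasing a, and left to right within a row: each cell's successors are then already labelled.
      b=0  b=1  b=2  b=3  b=4  b=5  b=6  b=7  b=8
a=0:    L    W    W    W    L    W    W    W    L
a=1:    W    L    W    W    W    L    W    W    W
a=2:    L    W    W    W    L    W    W    W    L
a=3:    W    L    W    W    W    L    W    W    W
a=4:    L    W    W    W    L    W    W    W    L
a=5:    W    L    W    W    W    L    W    W    W
a=6:    L    W    W    W    L    W    W    W    L
a=7:    W    L    W    W    W    L    W    W    W
Cells with no legal move (terminal, hence L): (0,0).
The remaining L cells, each justified by listing all of its moves:
(0,4): →(0,3)(W), (0,2)(W), (0,1)(W) — all W, so L
(0,8): →(0,7)(W), (0,6)(W), (0,5)(W) — all W, so L
(1,1): →(0,1)(W), (1,0)(W) — all W, so L
(1,5): →(0,5)(W), (1,4)(W), (1,3)(W), (1,2)(W) — all W, so L
(2,0): →(1,0)(W) only, which is W, so L
(2,4): →(1,4)(W), (2,3)(W), (2,2)(W), (2,1)(W) — all W, so L
(2,8): →(1,8)(W), (2,7)(W), (2,6)(W), (2,5)(W) — all W, so L
(3,1): →(2,1)(W), (0,1)(W), (3,0)(W) — all W, so L
(3,5): →(2,5)(W), (0,5)(W), (3,4)(W), (3,3)(W), (3,2)(W) — all W, so L
(4,0): →(3,0)(W), (1,0)(W) — all W, so L
(4,4): →(3,4)(W), (1,4)(W), (4,3)(W), (4,2)(W), (4,1)(W) — all W, so L
(4,8): →(3,8)(W), (1,8)(W), (4,7)(W), (4,6)(W), (4,5)(W) — all W, so L
(5,1): →(4,1)(W), (2,1)(W), (5,0)(W) — all W, so L
(5,5): →(4,5)(W), (2,5)(W), (5,4)(W), (5,3)(W), (5,2)(W) — all W, so L
(6,0): →(5,0)(W), (3,0)(W) — all W, so L
(6,4): →(5,4)(W), (3,4)(W), (6,3)(W), (6,2)(W), (6,1)(W) — all W, so L
(6,8): →(5,8)(W), (3,8)(W), (6,7)(W), (6,6)(W), (6,5)(W) — all W, so L
(7,1): →(6,1)(W), (4,1)(W), (7,0)(W) — all W, so L
(7,5): →(6,5)(W), (4,5)(W), (7,4)(W), (7,3)(W), (7,2)(W) — all W, so L
Every other cell has at least one move into one of the L cells above, so it is W.
(7,8): the move to (6,8) reaches an L cell, so W
(2,4): one of the L cells justified above, so L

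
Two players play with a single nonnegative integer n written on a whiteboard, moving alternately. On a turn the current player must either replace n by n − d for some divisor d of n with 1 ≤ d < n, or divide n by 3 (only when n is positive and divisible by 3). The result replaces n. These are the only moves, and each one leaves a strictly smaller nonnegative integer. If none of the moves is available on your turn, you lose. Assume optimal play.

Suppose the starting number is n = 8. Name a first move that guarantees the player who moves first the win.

Work bottom-up. With no move the player to move loses. Otherwise the position is W if at least one move leads to an L position for the opponent, and L if every move leads to a W.
n=0: no move → L
n=1: no move → L
n=2: reaches L-position 1 → W
n=3: reaches L-position 1 → W
n=4: only reaches 2(W), 3(W), all W → L
n=5: reaches L-position 4 → W
n=6: reaches L-position 4 → W
n=7: only reaches 6(W), which is W → L
n=8: reaches L-position 4 → W
From 8, the L positions reachable in one move are: 4, 7. Any move reaching one of these is winning.

Move to 4.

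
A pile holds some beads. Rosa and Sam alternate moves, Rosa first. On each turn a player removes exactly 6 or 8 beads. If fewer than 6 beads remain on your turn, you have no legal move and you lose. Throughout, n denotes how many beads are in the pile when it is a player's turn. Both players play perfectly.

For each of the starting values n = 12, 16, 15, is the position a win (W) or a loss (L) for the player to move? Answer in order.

Work bottom-up. With no move the player to move loses. Otherwise the position is W if at least one move leads to an L position for the opponent, and L if every move leads to a W.
n=0: no move → L
n=1: no move → L
n=2: no move → L
n=3: no move → L
n=4: no move → L
n=5: no move → L
n=6: reaches L-position 0 → W
n=7: reaches L-position 1 → W
n=8: reaches L-position 2 → W
n=9: reaches L-position 3 → W
n=10: reaches L-position 4 → W
n=11: reaches L-position 5 → W
n=12: reaches L-position 4 → W
n=13: reaches L-position 5 → W
n=14: only reaches 8(W), 6(W), all W → L
n=15: only reaches 9(W), 7(W), all W → L
n=16: only reaches 10(W), 8(W), all W → L

12: W, 16: L, 15: L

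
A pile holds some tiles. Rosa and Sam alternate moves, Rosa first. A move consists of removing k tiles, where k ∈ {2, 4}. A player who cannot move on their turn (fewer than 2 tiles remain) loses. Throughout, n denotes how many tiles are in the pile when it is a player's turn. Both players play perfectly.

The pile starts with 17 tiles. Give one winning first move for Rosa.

Remove 4, leaving 13.

Positions with no move are L. A position that does have a move is losing for the player to move precisely when every available move leads to a winning position for the opponent. Fill in the labels:
n=0: no move → L
n=1: no move → L
n=2: reaches L-position 0 → W
n=3: reaches L-position 1 → W
n=4: reaches L-position 0 → W
n=5: reaches L-position 1 → W
n=6: only reaches 4(W), 2(W), all W → L
n=7: only reaches 5(W), 3(W), all W → L
n=8: reaches L-position 6 → W
n=9: reaches L-position 7 → W
n=10: reaches L-position 6 → W
n=11: reaches L-position 7 → W
n=12: only reaches 10(W), 8(W), all W → L
n=13: only reaches 11(W), 9(W), all W → L
n=14: reaches L-position 12 → W
n=15: reaches L-position 13 → W
n=16: reaches L-position 12 → W
n=17: reaches L-position 13 → W
From 17, the L positions reachable in one move are: 13.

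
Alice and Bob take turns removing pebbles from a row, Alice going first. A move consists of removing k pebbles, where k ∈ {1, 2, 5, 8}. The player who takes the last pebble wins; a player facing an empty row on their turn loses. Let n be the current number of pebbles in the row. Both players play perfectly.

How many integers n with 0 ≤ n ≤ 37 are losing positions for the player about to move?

13

Classify positions by backward induction: terminal positions (no move available) are L. From any other position, the mover wins iff some move reaches an L.
n=0: no move → L
n=1: can move to 0, which is L ⇒ W
n=2: can move to 0, which is L ⇒ W
n=3: moves to 2(W), 1(W); every one is W ⇒ L
n=4: can move to 3, which is L ⇒ W
n=5: can move to 3, which is L ⇒ W
n=6: moves to 5(W), 4(W), 1(W); every one is W ⇒ L
n=7: can move to 6, which is L ⇒ W
n=8: can move to 6, which is L ⇒ W
n=9: moves to 8(W), 7(W), 4(W), 1(W); every one is W ⇒ L
n=10: can move to 9, which is L ⇒ W
n=11: can move to 9, which is L ⇒ W
n=12: moves to 11(W), 10(W), 7(W), 4(W); every one is W ⇒ L
n=13: can move to 12, which is L ⇒ W
n=14: can move to 12, which is L ⇒ W
n=15: moves to 14(W), 13(W), 10(W), 7(W); every one is W ⇒ L
n=16: can move to 15, which is L ⇒ W
n=17: can move to 15, which is L ⇒ W
n=18: moves to 17(W), 16(W), 13(W), 10(W); every one is W ⇒ L
n=19: can move to 18, which is L ⇒ W
n=20: can move to 18, which is L ⇒ W
n=21: moves to 20(W), 19(W), 16(W), 13(W); every one is W ⇒ L
n=22: can move to 21, which is L ⇒ W
n=23: can move to 21, which is L ⇒ W
n=24: moves to 23(W), 22(W), 19(W), 16(W); every one is W ⇒ L
n=25: can move to 24, which is L ⇒ W
n=26: can move to 24, which is L ⇒ W
n=27: moves to 26(W), 25(W), 22(W), 19(W); every one is W ⇒ L
n=28: can move to 27, which is L ⇒ W
n=29: can move to 27, which is L ⇒ W
n=30: moves to 29(W), 28(W), 25(W), 22(W); every one is W ⇒ L
n=31: can move to 30, which is L ⇒ W
n=32: can move to 30, which is L ⇒ W
n=33: moves to 32(W), 31(W), 28(W), 25(W); every one is W ⇒ L
n=34: can move to 33, which is L ⇒ W
n=35: can move to 33, which is L ⇒ W
n=36: moves to 35(W), 34(W), 31(W), 28(W); every one is W ⇒ L
n=37: can move to 36, which is L ⇒ W
L entries with 0 ≤ n ≤ 37: n = 0, 3, 6, 9, 12, 15, 18, 21, 24, 27, 30, 33, 36; that makes 13.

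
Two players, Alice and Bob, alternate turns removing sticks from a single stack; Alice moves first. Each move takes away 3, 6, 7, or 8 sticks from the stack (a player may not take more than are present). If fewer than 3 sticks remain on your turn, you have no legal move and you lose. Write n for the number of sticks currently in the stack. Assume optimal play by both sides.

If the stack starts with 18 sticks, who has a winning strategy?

Label each position W (a win for the player to move) or L (a loss). A position with no legal move is L; any other position is W exactly when some move reaches an L, and L when every move reaches a W.
n=0: no move → L
n=1: no move → L
n=2: no move → L
n=3: →0(L), so W
n=4: →1(L), so W
n=5: →2(L), so W
n=6: →0(L), so W
n=7: →1(L), so W
n=8: →2(L), so W
n=9: →2(L), so W
n=10: →2(L), so W
n=11: →8(W), 5(W), 4(W), 3(W) — all W, so L
n=12: →9(W), 6(W), 5(W), 4(W) — all W, so L
n=13: →10(W), 7(W), 6(W), 5(W) — all W, so L
n=14: →11(L), so W
n=15: →12(L), so W
n=16: →13(L), so W
n=17: →11(L), so W
n=18: →12(L), so W
The starting position 18 is W: Alice should remove 6, leaving 12, handing over an L position.

Alice wins.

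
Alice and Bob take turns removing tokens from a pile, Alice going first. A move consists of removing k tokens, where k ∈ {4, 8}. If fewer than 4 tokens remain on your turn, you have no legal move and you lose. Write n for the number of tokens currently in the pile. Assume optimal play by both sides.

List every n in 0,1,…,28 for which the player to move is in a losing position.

Classify positions by backward induction: terminal positions (no move available) are L. From any other position, the mover wins iff some move reaches an L.
n=0: no move → L
n=1: no move → L
n=2: no move → L
n=3: no move → L
n=4: W (go to 0, an L position)
n=5: W (go to 1, an L position)
n=6: W (go to 2, an L position)
n=7: W (go to 3, an L position)
n=8: W (go to 0, an L position)
n=9: W (go to 1, an L position)
n=10: W (go to 2, an L position)
n=11: W (go to 3, an L position)
n=12: L (options 8(W), 4(W) are all W)
n=13: L (options 9(W), 5(W) are all W)
n=14: L (options 10(W), 6(W) are all W)
n=15: L (options 11(W), 7(W) are all W)
n=16: W (go to 12, an L position)
n=17: W (go to 13, an L position)
n=18: W (go to 14, an L position)
n=19: W (go to 15, an L position)
n=20: W (go to 12, an L position)
n=21: W (go to 13, an L position)
n=22: W (go to 14, an L position)
n=23: W (go to 15, an L position)
n=24: L (options 20(W), 16(W) are all W)
n=25: L (options 21(W), 17(W) are all W)
n=26: L (options 22(W), 18(W) are all W)
n=27: L (options 23(W), 19(W) are all W)
n=28: W (go to 24, an L position)
The losing starting values of n are exactly the entries labelled L in this table (12 of them).

0, 1, 2, 3, 12, 13, 14, 15, 24, 25, 26, 27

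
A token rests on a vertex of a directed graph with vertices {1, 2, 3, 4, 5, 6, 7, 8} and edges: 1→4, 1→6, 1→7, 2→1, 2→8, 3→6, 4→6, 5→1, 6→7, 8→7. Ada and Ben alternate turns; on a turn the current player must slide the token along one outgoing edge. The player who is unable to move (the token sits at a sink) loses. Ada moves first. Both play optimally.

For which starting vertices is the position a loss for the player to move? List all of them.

Classify positions by backward induction: terminal positions (no move available) are L. From any other position, the mover wins iff some move reaches an L.
Every edge goes from a vertex to one that appears earlier in the order 7, 6, 4, 8, 3, 1, 5, 2, so processing vertices in that order labels each vertex after all of its successors.
7: no outgoing edge → L
6: W (go to 7, an L position)
4: L (sole option 6(W) is W)
8: W (go to 7, an L position)
3: L (sole option 6(W) is W)
1: W (go to 4, an L position)
5: L (sole option 1(W) is W)
2: L (options 1(W), 8(W) are all W)
Reading off the rows marked L gives the requested list; there are 5 such vertices.

2, 3, 4, 5, 7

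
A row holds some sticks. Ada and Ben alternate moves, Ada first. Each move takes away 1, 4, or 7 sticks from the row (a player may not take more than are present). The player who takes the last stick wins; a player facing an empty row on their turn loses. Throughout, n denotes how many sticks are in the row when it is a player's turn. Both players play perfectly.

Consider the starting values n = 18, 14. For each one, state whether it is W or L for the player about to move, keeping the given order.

18: L, 14: W

Classify positions by backward induction: terminal positions (no move available) are L. From any other position, the mover wins iff some move reaches an L.
n=0: no move → L
n=1: can move to 0, which is L ⇒ W
n=2: the only move is to 1(W), a W ⇒ L
n=3: can move to 2, which is L ⇒ W
n=4: can move to 0, which is L ⇒ W
n=5: moves to 4(W), 1(W); every one is W ⇒ L
n=6: can move to 5, which is L ⇒ W
n=7: can move to 0, which is L ⇒ W
n=8: moves to 7(W), 4(W), 1(W); every one is W ⇒ L
n=9: can move to 8, which is L ⇒ W
n=10: moves to 9(W), 6(W), 3(W); every one is W ⇒ L
n=11: can move to 10, which is L ⇒ W
n=12: can move to 8, which is L ⇒ W
n=13: moves to 12(W), 9(W), 6(W); every one is W ⇒ L
n=14: can move to 13, which is L ⇒ W
n=15: can move to 8, which is L ⇒ W
n=16: moves to 15(W), 12(W), 9(W); every one is W ⇒ L
n=17: can move to 16, which is L ⇒ W
n=18: moves to 17(W), 14(W), 11(W); every one is W ⇒ L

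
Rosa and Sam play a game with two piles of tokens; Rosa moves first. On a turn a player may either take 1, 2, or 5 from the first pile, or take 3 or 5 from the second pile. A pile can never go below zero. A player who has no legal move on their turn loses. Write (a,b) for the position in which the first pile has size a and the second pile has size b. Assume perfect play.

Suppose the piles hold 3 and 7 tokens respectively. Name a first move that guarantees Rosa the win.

Move to (2,7).

Work bottom-up. With no move the player to move loses. Otherwise the position is W if at least one move leads to an L position for the opponent, and L if every move leads to a W.
No move ever increases a pile, so every position that can arise here has a ≤ 3 and b ≤ 7; it is enough to label the cells with 0 ≤ a ≤ 3 and 0 ≤ b ≤ 7.
Every move lowers a or b (never raises either), so fill the grid row by row in increasing a, and left to right within a row: each cell's successors are then already labelled.
      b=0  b=1  b=2  b=3  b=4  b=5  b=6  b=7
a=0:    L    L    L    W    W    W    W    W
a=1:    W    W    W    L    L    L    W    W
a=2:    W    W    W    W    W    W    L    L
a=3:    L    L    L    W    W    W    W    W
Cells with no legal move (terminal, hence L): (0,0), (0,1), (0,2).
The remaining L cells, each justified by listing all of its moves:
(1,3): L (options (0,3)(W), (1,0)(W) are all W)
(1,4): L (options (0,4)(W), (1,1)(W) are all W)
(1,5): L (options (0,5)(W), (1,2)(W), (1,0)(W) are all W)
(2,6): L (options (1,6)(W), (0,6)(W), (2,3)(W), (2,1)(W) are all W)
(2,7): L (options (1,7)(W), (0,7)(W), (2,4)(W), (2,2)(W) are all W)
(3,0): L (options (2,0)(W), (1,0)(W) are all W)
(3,1): L (options (2,1)(W), (1,1)(W) are all W)
(3,2): L (options (2,2)(W), (1,2)(W) are all W)
Every other cell has at least one move into one of the L cells above, so it is W.
From (3,7), the L positions reachable in one move are: (2,7), (3,2). Any move reaching one of these is winning.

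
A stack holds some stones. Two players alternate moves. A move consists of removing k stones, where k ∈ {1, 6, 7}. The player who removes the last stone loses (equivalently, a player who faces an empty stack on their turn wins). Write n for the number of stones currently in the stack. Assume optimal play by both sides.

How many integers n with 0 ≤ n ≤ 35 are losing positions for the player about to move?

Classify positions by backward induction: terminal positions (no move available) are W. From any other position, the mover wins iff some move reaches an L.
n=0: no move; the opponent has just taken the last stone and therefore loses → W
n=1: only reaches 0(W), which is W → L
n=2: reaches L-position 1 → W
n=3: only reaches 2(W), which is W → L
n=4: reaches L-position 3 → W
n=5: only reaches 4(W), which is W → L
n=6: reaches L-position 5 → W
n=7: reaches L-position 1 → W
n=8: reaches L-position 1 → W
n=9: reaches L-position 3 → W
n=10: reaches L-position 3 → W
n=11: reaches L-position 5 → W
n=12: reaches L-position 5 → W
n=13: only reaches 12(W), 7(W), 6(W), all W → L
n=14: reaches L-position 13 → W
n=15: only reaches 14(W), 9(W), 8(W), all W → L
n=16: reaches L-position 15 → W
n=17: only reaches 16(W), 11(W), 10(W), all W → L
n=18: reaches L-position 17 → W
n=19: reaches L-position 13 → W
n=20: reaches L-position 13 → W
n=21: reaches L-position 15 → W
n=22: reaches L-position 15 → W
n=23: reaches L-position 17 → W
n=24: reaches L-position 17 → W
n=25: only reaches 24(W), 19(W), 18(W), all W → L
n=26: reaches L-position 25 → W
n=27: only reaches 26(W), 21(W), 20(W), all W → L
n=28: reaches L-position 27 → W
n=29: only reaches 28(W), 23(W), 22(W), all W → L
n=30: reaches L-position 29 → W
n=31: reaches L-position 25 → W
n=32: reaches L-position 25 → W
n=33: reaches L-position 27 → W
n=34: reaches L-position 27 → W
n=35: reaches L-position 29 → W
L entries with 0 ≤ n ≤ 35: n = 1, 3, 5, 13, 15, 17, 25, 27, 29; that makes 9.

9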